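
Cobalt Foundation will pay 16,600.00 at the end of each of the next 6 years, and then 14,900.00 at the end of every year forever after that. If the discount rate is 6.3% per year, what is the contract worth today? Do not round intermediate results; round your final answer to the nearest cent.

244789.17

PV of 6-year annuity: 16,600.00 × [1 − (1+0.063)^−6] / 0.063 = 80863.81608
Perpetuity value at year 6: 14,900.00 / 0.063 = 236507.93651
PV of perpetuity: 236507.93651 / (1+0.063)^6 = 163925.35461
Total PV = 80863.81608 + 163925.35461 = 244789.17068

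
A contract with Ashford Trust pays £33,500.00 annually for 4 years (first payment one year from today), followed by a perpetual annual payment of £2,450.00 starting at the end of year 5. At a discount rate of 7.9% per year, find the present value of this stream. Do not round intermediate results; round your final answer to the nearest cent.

£134083.53

PV of 4-year annuity: £33,500.00 × [1 − (1+0.079)^−4] / 0.079 = 111203.67449
Perpetuity value at year 4: £2,450.00 / 0.079 = 31012.65823
PV of perpetuity: 31012.65823 / (1+0.079)^4 = 22879.85218
Total PV = 111203.67449 + 22879.85218 = 134083.52667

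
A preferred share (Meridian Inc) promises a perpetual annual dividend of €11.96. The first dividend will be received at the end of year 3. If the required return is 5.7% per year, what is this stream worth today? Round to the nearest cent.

Value at end of year 2: C / r = €11.96 / 0.057 = €209.8246
Discount to today: PV = €209.8246 / (1 + 0.057)^2 = €209.8246 / 1.117249 = €187.80

€187.80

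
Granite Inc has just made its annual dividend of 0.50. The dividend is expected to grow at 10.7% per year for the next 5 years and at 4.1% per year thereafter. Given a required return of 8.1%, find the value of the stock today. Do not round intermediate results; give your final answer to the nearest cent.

D_1 = 0.55350
D_2 = 0.61272
D_3 = 0.67829
D_4 = 0.75086
D_5 = 0.83120
Terminal value at year 5: TV = D_5×(1+g_2)/(r−g_2) = 0.86528/0.04 = 21.63211
P_0 = D_1/(1+r)^1 + D_2/(1+r)^2 + D_3/(1+r)^3 + D_4/(1+r)^4 + D_5/(1+r)^5 + TV/(1+r)^5
    = 0.51203 + 0.52434 + 0.53695 + 0.54987 + 0.56309 + 14.65448 = 17.34076

17.34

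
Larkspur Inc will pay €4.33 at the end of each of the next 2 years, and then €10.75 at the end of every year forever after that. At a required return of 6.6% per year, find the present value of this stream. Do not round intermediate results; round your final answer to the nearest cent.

€151.21

PV of 2-year annuity: €4.33 × [1 − (1+0.066)^−2] / 0.066 = 7.87234
Perpetuity value at year 2: €10.75 / 0.066 = 162.87879
PV of perpetuity: 162.87879 / (1+0.066)^2 = 143.33430
Total PV = 7.87234 + 143.33430 = 151.20664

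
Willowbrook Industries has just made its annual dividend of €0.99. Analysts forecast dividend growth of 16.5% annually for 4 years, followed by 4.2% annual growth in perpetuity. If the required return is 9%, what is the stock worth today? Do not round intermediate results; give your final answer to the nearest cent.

€32.73

D_1 = 1.15335
D_2 = 1.34365
D_3 = 1.56536
D_4 = 1.82364
Terminal value at year 4: TV = D_4×(1+g_2)/(r−g_2) = 1.90023/0.048 = 39.58817
P_0 = D_1/(1+r)^1 + D_2/(1+r)^2 + D_3/(1+r)^3 + D_4/(1+r)^4 + TV/(1+r)^4
    = 1.05812 + 1.13093 + 1.20874 + 1.29191 + 28.04525 = 32.73495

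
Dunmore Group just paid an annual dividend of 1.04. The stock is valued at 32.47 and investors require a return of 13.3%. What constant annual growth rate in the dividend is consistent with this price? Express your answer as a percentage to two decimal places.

P = D₀(1+g)/(r−g) ⇒ P(r−g) = D₀(1+g) ⇒ g(P+D₀) = P·r − D₀
g = (P·r − D₀)/(P + D₀) = (32.47×0.133 − 1.04) / (32.47 + 1.04) = 0.097837

9.78%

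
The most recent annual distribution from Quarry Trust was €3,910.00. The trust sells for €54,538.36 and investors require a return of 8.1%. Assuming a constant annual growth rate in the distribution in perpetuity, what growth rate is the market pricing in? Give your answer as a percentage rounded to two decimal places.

P = D₀(1+g)/(r−g) ⇒ P(r−g) = D₀(1+g) ⇒ g(P+D₀) = P·r − D₀
g = (P·r − D₀)/(P + D₀) = (€54,538.36×0.081 − €3,910.00) / (€54,538.36 + €3,910.00) = 0.008685

0.87%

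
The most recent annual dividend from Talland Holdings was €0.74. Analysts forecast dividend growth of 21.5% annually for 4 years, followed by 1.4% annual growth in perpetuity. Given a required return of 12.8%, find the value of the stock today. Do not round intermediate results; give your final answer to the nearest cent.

D_1 = 0.89910
D_2 = 1.09241
D_3 = 1.32727
D_4 = 1.61264
Terminal value at year 4: TV = D_4×(1+g_2)/(r−g_2) = 1.63521/0.114 = 14.34399
P_0 = D_1/(1+r)^1 + D_2/(1+r)^2 + D_3/(1+r)^3 + D_4/(1+r)^4 + TV/(1+r)^4
    = 0.79707 + 0.85855 + 0.92477 + 0.99609 + 8.86000 = 12.43648

€12.44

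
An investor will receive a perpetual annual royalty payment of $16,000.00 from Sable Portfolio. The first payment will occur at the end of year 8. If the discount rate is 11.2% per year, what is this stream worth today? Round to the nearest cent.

Value at end of year 7: C / r = $16,000.00 / 0.112 = $142,857.1429
Discount to today: PV = $142,857.1429 / (1 + 0.112)^7 = $142,857.1429 / 2.102488 = $67,946.71

$67946.71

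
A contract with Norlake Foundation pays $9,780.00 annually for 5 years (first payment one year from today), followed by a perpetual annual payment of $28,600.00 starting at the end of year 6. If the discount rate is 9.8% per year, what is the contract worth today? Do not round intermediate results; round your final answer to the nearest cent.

$220128.11

PV of 5-year annuity: $9,780.00 × [1 − (1+0.098)^−5] / 0.098 = 37264.09701
Perpetuity value at year 5: $28,600.00 / 0.098 = 291836.73469
PV of perpetuity: 291836.73469 / (1+0.098)^5 = 182864.01747
Total PV = 37264.09701 + 182864.01747 = 220128.11448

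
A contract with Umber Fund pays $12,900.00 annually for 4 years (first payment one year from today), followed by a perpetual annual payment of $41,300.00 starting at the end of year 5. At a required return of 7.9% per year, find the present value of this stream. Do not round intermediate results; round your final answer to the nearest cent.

$428510.65

PV of 4-year annuity: $12,900.00 × [1 − (1+0.079)^−4] / 0.079 = 42821.71346
Perpetuity value at year 4: $41,300.00 / 0.079 = 522784.81013
PV of perpetuity: 522784.81013 / (1+0.079)^4 = 385688.93680
Total PV = 42821.71346 + 385688.93680 = 428510.65026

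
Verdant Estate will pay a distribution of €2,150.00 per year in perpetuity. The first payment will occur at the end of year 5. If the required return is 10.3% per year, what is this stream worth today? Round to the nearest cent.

Value at end of year 4: C / r = €2,150.00 / 0.103 = €20,873.7864
Discount to today: PV = €20,873.7864 / (1 + 0.103)^4 = €20,873.7864 / 1.480137 = €14,102.60

€14102.60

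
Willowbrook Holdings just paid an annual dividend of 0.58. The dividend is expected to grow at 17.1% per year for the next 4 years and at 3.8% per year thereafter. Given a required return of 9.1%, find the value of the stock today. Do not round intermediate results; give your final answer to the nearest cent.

D_1 = 0.67918
D_2 = 0.79532
D_3 = 0.93132
D_4 = 1.09058
Terminal value at year 4: TV = D_4×(1+g_2)/(r−g_2) = 1.13202/0.053 = 21.35881
P_0 = D_1/(1+r)^1 + D_2/(1+r)^2 + D_3/(1+r)^3 + D_4/(1+r)^4 + TV/(1+r)^4
    = 0.62253 + 0.66818 + 0.71717 + 0.76976 + 15.07572 = 17.85336

17.85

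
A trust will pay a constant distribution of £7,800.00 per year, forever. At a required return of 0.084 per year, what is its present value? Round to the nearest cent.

£92857.14

Level perpetuity: PV = C / r = £7,800.00 / 0.084 = £92,857.14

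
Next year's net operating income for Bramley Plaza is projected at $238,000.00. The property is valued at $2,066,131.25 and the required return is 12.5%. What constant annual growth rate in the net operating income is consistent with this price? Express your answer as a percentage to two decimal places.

P = D₁/(r−g) ⇒ g = r − D₁/P = 0.125 − $238,000.00/$2,066,131.25 = 0.009809

0.98%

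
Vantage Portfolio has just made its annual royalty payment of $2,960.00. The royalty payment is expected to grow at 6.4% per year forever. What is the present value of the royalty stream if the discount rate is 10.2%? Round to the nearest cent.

$82880.00

D₁ = D₀ × (1 + g) = $2,960.00 × 1.064 = $3,149.4400
Growing perpetuity: P = D₁ / (r − g) = $3,149.4400 / (0.102 − 0.064) = $82,880.00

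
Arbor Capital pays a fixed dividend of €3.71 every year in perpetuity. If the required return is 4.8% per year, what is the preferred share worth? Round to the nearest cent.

€77.29

Level perpetuity: PV = C / r = €3.71 / 0.048 = €77.29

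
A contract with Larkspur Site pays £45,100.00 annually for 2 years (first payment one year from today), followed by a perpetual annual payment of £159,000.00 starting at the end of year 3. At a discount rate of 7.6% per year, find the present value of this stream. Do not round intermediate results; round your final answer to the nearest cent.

PV of 2-year annuity: £45,100.00 × [1 − (1+0.076)^−2] / 0.076 = 80868.49270
Perpetuity value at year 2: £159,000.00 / 0.076 = 2092105.26316
PV of perpetuity: 2092105.26316 / (1+0.076)^2 = 1807003.48181
Total PV = 80868.49270 + 1807003.48181 = 1887871.97451

£1887871.97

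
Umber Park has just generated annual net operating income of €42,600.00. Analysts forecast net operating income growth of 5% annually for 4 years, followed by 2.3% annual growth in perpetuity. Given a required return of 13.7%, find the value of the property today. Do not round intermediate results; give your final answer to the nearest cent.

D_1 = 44730.00000
D_2 = 46966.50000
D_3 = 49314.82500
D_4 = 51780.56625
Terminal value at year 4: TV = D_4×(1+g_2)/(r−g_2) = 52971.51927/0.114 = 464662.44977
P_0 = D_1/(1+r)^1 + D_2/(1+r)^2 + D_3/(1+r)^3 + D_4/(1+r)^4 + TV/(1+r)^4
    = 39340.36939 + 36330.15643 + 33550.27639 + 30983.10484 + 278032.59873 = 418236.50579

€418236.51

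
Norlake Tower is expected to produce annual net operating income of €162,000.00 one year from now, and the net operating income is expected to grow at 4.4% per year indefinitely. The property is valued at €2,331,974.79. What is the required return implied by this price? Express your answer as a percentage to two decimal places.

11.35%

P = D₁/(r − g) ⇒ r = D₁/P + g = €162,000.0000/€2,331,974.79 + 0.044 = 0.069469 + 0.044 = 0.113469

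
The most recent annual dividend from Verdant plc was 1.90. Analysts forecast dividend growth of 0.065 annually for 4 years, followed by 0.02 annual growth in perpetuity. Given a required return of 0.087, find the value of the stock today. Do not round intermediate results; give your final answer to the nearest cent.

D_1 = 2.02350
D_2 = 2.15503
D_3 = 2.29510
D_4 = 2.44429
Terminal value at year 4: TV = D_4×(1+g_2)/(r−g_2) = 2.49317/0.067 = 37.21152
P_0 = D_1/(1+r)^1 + D_2/(1+r)^2 + D_3/(1+r)^3 + D_4/(1+r)^4 + TV/(1+r)^4
    = 1.86155 + 1.82387 + 1.78696 + 1.75079 + 26.65381 = 33.87697

33.88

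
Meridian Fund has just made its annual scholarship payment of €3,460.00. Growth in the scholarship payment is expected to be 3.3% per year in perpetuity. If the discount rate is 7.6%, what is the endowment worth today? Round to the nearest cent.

€83120.47

D₁ = D₀ × (1 + g) = €3,460.00 × 1.033 = €3,574.1800
Growing perpetuity: P = D₁ / (r − g) = €3,574.1800 / (0.076 − 0.033) = €83,120.47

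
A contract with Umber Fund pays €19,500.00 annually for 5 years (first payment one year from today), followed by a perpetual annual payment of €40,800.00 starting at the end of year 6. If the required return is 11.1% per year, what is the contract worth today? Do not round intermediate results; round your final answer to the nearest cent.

€289042.59

PV of 5-year annuity: €19,500.00 × [1 − (1+0.111)^−5] / 0.111 = 71889.06302
Perpetuity value at year 5: €40,800.00 / 0.111 = 367567.56757
PV of perpetuity: 367567.56757 / (1+0.111)^5 = 217153.52802
Total PV = 71889.06302 + 217153.52802 = 289042.59104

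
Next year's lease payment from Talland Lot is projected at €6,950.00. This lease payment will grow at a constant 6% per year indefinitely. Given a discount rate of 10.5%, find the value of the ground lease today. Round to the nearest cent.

Growing perpetuity: P = D₁ / (r − g) = €6,950.0000 / (0.105 − 0.06) = €154,444.44

€154444.44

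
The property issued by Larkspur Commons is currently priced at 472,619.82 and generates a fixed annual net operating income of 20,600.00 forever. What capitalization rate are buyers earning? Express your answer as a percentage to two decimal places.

4.36%

P = C/r ⇒ r = C/P = 20,600.00/472,619.82 = 0.043587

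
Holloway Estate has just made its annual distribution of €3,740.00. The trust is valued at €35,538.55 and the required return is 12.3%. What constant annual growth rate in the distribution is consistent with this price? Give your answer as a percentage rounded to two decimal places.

1.61%

P = D₀(1+g)/(r−g) ⇒ P(r−g) = D₀(1+g) ⇒ g(P+D₀) = P·r − D₀
g = (P·r − D₀)/(P + D₀) = (€35,538.55×0.123 − €3,740.00) / (€35,538.55 + €3,740.00) = 0.016071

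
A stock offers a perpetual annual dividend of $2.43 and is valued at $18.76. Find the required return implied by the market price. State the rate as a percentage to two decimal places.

P = C/r ⇒ r = C/P = $2.43/$18.76 = 0.129531

12.95%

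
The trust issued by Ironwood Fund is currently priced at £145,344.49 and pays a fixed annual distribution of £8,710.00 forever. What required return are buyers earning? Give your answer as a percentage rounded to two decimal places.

5.99%

P = C/r ⇒ r = C/P = £8,710.00/£145,344.49 = 0.059927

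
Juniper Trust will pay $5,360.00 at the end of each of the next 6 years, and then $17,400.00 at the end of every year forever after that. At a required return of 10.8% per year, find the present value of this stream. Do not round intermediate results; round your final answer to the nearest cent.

PV of 6-year annuity: $5,360.00 × [1 − (1+0.108)^−6] / 0.108 = 22806.93089
Perpetuity value at year 6: $17,400.00 / 0.108 = 161111.11111
PV of perpetuity: 161111.11111 / (1+0.108)^6 = 87073.68621
Total PV = 22806.93089 + 87073.68621 = 109880.61710

$109880.62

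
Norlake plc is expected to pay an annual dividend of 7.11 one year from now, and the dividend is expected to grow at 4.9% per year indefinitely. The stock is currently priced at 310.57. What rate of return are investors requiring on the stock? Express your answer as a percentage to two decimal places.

P = D₁/(r − g) ⇒ r = D₁/P + g = 7.1100/310.57 + 0.049 = 0.022893 + 0.049 = 0.071893

7.19%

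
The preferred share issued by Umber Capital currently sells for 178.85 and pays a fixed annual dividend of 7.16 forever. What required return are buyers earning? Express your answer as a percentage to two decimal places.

4.00%

P = C/r ⇒ r = C/P = 7.16/178.85 = 0.040034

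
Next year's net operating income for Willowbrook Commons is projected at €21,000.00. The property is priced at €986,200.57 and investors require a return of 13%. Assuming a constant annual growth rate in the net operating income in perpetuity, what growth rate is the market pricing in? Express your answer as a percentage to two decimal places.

10.87%

P = D₁/(r−g) ⇒ g = r − D₁/P = 0.13 − €21,000.00/€986,200.57 = 0.108706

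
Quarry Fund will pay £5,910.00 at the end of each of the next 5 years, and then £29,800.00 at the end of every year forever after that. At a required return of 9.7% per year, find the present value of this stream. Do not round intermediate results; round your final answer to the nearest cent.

PV of 5-year annuity: £5,910.00 × [1 − (1+0.097)^−5] / 0.097 = 22576.31262
Perpetuity value at year 5: £29,800.00 / 0.097 = 307216.49485
PV of perpetuity: 307216.49485 / (1+0.097)^5 = 193379.92699
Total PV = 22576.31262 + 193379.92699 = 215956.23961

£215956.24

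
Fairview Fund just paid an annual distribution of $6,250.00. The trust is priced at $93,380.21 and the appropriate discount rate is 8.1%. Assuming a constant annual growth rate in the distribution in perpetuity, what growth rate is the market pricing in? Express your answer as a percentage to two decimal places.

P = D₀(1+g)/(r−g) ⇒ P(r−g) = D₀(1+g) ⇒ g(P+D₀) = P·r − D₀
g = (P·r − D₀)/(P + D₀) = ($93,380.21×0.081 − $6,250.00) / ($93,380.21 + $6,250.00) = 0.013187

1.32%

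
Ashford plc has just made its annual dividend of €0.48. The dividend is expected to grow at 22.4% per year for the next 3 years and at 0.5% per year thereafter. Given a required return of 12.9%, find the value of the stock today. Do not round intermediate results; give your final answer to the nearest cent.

D_1 = 0.58752
D_2 = 0.71912
D_3 = 0.88021
Terminal value at year 3: TV = D_3×(1+g_2)/(r−g_2) = 0.88461/0.124 = 7.13395
P_0 = D_1/(1+r)^1 + D_2/(1+r)^2 + D_3/(1+r)^3 + TV/(1+r)^3
    = 0.52039 + 0.56418 + 0.61165 + 4.95733 = 6.65355

€6.65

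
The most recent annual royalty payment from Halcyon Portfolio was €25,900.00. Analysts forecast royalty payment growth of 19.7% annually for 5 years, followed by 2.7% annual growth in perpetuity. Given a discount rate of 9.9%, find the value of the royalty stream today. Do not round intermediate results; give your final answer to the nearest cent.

€734813.07

D_1 = 31002.30000
D_2 = 37109.75310
D_3 = 44420.37446
D_4 = 53171.18823
D_5 = 63645.91231
Terminal value at year 5: TV = D_5×(1+g_2)/(r−g_2) = 65364.35194/0.072 = 907838.22143
P_0 = D_1/(1+r)^1 + D_2/(1+r)^2 + D_3/(1+r)^3 + D_4/(1+r)^4 + D_5/(1+r)^5 + TV/(1+r)^5
    = 28209.55414 + 30725.05578 + 33464.86967 + 36448.99818 + 39699.22732 + 566265.36744 = 734813.07253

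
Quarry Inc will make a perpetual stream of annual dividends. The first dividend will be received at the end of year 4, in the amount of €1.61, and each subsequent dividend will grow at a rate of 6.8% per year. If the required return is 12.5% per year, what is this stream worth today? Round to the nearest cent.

€19.84

Value at end of year 3: C₁ / (r − g) = €1.61 / (0.125 − 0.068) = €28.2456
Discount to today: PV = €28.2456 / (1 + 0.125)^3 = €28.2456 / 1.423828 = €19.84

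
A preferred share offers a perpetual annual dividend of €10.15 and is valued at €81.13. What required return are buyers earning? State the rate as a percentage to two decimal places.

P = C/r ⇒ r = C/P = €10.15/€81.13 = 0.125108

12.51%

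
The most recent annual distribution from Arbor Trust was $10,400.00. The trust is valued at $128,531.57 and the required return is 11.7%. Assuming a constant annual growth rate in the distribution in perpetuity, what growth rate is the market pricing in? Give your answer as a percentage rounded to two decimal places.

P = D₀(1+g)/(r−g) ⇒ P(r−g) = D₀(1+g) ⇒ g(P+D₀) = P·r − D₀
g = (P·r − D₀)/(P + D₀) = ($128,531.57×0.117 − $10,400.00) / ($128,531.57 + $10,400.00) = 0.033385

3.34%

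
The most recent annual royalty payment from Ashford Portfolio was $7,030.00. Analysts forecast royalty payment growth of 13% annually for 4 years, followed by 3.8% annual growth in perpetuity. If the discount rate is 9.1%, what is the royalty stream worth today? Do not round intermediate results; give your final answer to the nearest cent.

$189174.22

D_1 = 7943.90000
D_2 = 8976.60700
D_3 = 10143.56591
D_4 = 11462.22948
Terminal value at year 4: TV = D_4×(1+g_2)/(r−g_2) = 11897.79420/0.053 = 224486.68299
P_0 = D_1/(1+r)^1 + D_2/(1+r)^2 + D_3/(1+r)^3 + D_4/(1+r)^4 + TV/(1+r)^4
    = 7281.30156 + 7541.58640 + 7811.17565 + 8090.40191 + 158449.75810 = 189174.22361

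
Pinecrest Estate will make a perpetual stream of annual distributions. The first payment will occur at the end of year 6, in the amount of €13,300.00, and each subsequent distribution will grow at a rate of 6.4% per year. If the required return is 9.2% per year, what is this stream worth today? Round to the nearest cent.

€305900.66

Value at end of year 5: C₁ / (r − g) = €13,300.00 / (0.092 − 0.064) = €475,000.0000
Discount to today: PV = €475,000.0000 / (1 + 0.092)^5 = €475,000.0000 / 1.552792 = €305,900.66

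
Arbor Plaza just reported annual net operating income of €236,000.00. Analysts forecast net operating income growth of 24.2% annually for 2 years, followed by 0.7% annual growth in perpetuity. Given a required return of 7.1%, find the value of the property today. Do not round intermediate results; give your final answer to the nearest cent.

D_1 = 293112.00000
D_2 = 364045.10400
Terminal value at year 2: TV = D_2×(1+g_2)/(r−g_2) = 366593.41973/0.064 = 5728022.18325
P_0 = D_1/(1+r)^1 + D_2/(1+r)^2 + TV/(1+r)^2
    = 273680.67227 + 317377.58633 + 4993737.95989 = 5584796.21849

€5584796.22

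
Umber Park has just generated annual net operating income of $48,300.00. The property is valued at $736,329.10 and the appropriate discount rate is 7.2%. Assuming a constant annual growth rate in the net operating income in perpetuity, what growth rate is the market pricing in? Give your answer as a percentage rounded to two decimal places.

P = D₀(1+g)/(r−g) ⇒ P(r−g) = D₀(1+g) ⇒ g(P+D₀) = P·r − D₀
g = (P·r − D₀)/(P + D₀) = ($736,329.10×0.072 − $48,300.00) / ($736,329.10 + $48,300.00) = 0.006010

0.60%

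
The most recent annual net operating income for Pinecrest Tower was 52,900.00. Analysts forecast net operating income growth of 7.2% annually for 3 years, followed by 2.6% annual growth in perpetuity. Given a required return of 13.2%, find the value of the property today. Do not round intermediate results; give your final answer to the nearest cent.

D_1 = 56708.80000
D_2 = 60791.83360
D_3 = 65168.84562
Terminal value at year 3: TV = D_3×(1+g_2)/(r−g_2) = 66863.23561/0.106 = 630785.24156
P_0 = D_1/(1+r)^1 + D_2/(1+r)^2 + D_3/(1+r)^3 + TV/(1+r)^3
    = 50096.11307 + 47440.84206 + 44926.30980 + 434852.77220 = 577316.03714

577316.04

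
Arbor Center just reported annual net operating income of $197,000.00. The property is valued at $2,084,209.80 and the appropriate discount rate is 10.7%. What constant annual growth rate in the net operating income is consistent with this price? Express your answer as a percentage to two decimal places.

P = D₀(1+g)/(r−g) ⇒ P(r−g) = D₀(1+g) ⇒ g(P+D₀) = P·r − D₀
g = (P·r − D₀)/(P + D₀) = ($2,084,209.80×0.107 − $197,000.00) / ($2,084,209.80 + $197,000.00) = 0.011402

1.14%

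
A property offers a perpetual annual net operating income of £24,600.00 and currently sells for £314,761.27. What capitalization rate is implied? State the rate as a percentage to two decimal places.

P = C/r ⇒ r = C/P = £24,600.00/£314,761.27 = 0.078154

7.82%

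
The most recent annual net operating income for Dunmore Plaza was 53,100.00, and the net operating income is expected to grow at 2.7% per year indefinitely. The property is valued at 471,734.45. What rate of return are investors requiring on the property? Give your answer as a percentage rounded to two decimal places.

D₁ = 53,100.00 × 1.027 = 54,533.7000
P = D₁/(r − g) ⇒ r = D₁/P + g = 54,533.7000/471,734.45 + 0.027 = 0.115603 + 0.027 = 0.142603

14.26%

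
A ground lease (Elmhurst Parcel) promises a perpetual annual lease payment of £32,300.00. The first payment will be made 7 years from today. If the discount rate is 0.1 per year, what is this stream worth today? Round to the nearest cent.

£182325.08

Value at end of year 6: C / r = £32,300.00 / 0.1 = £323,000.0000
Discount to today: PV = £323,000.0000 / (1 + 0.1)^6 = £323,000.0000 / 1.771561 = £182,325.08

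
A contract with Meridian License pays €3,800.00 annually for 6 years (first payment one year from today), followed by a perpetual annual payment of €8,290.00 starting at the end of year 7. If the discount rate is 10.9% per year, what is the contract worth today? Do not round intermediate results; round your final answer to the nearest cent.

€57005.08

PV of 6-year annuity: €3,800.00 × [1 − (1+0.109)^−6] / 0.109 = 16122.46147
Perpetuity value at year 6: €8,290.00 / 0.109 = 76055.04587
PV of perpetuity: 76055.04587 / (1+0.109)^6 = 40882.62335
Total PV = 16122.46147 + 40882.62335 = 57005.08482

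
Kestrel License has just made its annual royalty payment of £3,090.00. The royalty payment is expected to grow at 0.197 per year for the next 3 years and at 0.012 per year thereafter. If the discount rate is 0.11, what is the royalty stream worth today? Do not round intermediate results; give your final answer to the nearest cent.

D_1 = 3698.73000
D_2 = 4427.37981
D_3 = 5299.57363
Terminal value at year 3: TV = D_3×(1+g_2)/(r−g_2) = 5363.16852/0.098 = 54726.20935
P_0 = D_1/(1+r)^1 + D_2/(1+r)^2 + D_3/(1+r)^3 + TV/(1+r)^3
    = 3332.18919 + 3593.36077 + 3875.00256 + 40015.33261 = 50815.88514

£50815.89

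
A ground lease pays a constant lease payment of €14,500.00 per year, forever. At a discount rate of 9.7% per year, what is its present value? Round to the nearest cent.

Level perpetuity: PV = C / r = €14,500.00 / 0.097 = €149,484.54

€149484.54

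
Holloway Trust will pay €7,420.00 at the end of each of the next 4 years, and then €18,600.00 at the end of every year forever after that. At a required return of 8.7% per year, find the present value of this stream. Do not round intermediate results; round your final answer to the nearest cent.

PV of 4-year annuity: €7,420.00 × [1 − (1+0.087)^−4] / 0.087 = 24197.86958
Perpetuity value at year 4: €18,600.00 / 0.087 = 213793.10345
PV of perpetuity: 213793.10345 / (1+0.087)^4 = 153135.37108
Total PV = 24197.86958 + 153135.37108 = 177333.24066

€177333.24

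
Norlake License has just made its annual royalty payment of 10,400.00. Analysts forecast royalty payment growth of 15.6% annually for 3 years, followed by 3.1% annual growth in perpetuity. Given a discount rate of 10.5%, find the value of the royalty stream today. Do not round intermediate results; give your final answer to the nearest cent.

200069.85

D_1 = 12022.40000
D_2 = 13897.89440
D_3 = 16065.96593
Terminal value at year 3: TV = D_3×(1+g_2)/(r−g_2) = 16564.01087/0.074 = 223837.98473
P_0 = D_1/(1+r)^1 + D_2/(1+r)^2 + D_3/(1+r)^3 + TV/(1+r)^3
    = 10880.00000 + 11382.15385 + 11907.48402 + 165900.21660 = 200069.85447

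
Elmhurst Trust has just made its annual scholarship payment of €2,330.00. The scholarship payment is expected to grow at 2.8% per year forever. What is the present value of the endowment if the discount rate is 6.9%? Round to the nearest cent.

D₁ = D₀ × (1 + g) = €2,330.00 × 1.028 = €2,395.2400
Growing perpetuity: P = D₁ / (r − g) = €2,395.2400 / (0.069 − 0.028) = €58,420.49

€58420.49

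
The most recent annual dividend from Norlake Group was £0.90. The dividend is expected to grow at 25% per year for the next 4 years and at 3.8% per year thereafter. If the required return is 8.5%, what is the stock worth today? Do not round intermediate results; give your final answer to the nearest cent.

£40.21

D_1 = 1.12500
D_2 = 1.40625
D_3 = 1.75781
D_4 = 2.19727
Terminal value at year 4: TV = D_4×(1+g_2)/(r−g_2) = 2.28076/0.047 = 48.52685
P_0 = D_1/(1+r)^1 + D_2/(1+r)^2 + D_3/(1+r)^3 + D_4/(1+r)^4 + TV/(1+r)^4
    = 1.03687 + 1.19455 + 1.37621 + 1.58549 + 35.01572 = 40.20883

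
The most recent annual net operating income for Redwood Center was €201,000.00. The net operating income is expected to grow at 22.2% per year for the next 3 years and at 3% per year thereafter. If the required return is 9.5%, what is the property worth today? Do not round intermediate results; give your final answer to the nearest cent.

€5180815.87

D_1 = 245622.00000
D_2 = 300150.08400
D_3 = 366783.40265
Terminal value at year 3: TV = D_3×(1+g_2)/(r−g_2) = 377786.90473/0.065 = 5812106.22658
P_0 = D_1/(1+r)^1 + D_2/(1+r)^2 + D_3/(1+r)^3 + TV/(1+r)^3
    = 224312.32877 + 250328.46188 + 279361.99124 + 4426813.09201 = 5180815.87390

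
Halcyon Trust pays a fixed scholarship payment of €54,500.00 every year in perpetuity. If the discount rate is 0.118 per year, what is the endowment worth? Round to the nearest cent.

€461864.41

Level perpetuity: PV = C / r = €54,500.00 / 0.118 = €461,864.41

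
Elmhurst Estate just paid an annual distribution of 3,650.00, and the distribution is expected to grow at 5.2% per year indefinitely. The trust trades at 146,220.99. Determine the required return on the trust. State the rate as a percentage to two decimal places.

D₁ = 3,650.00 × 1.052 = 3,839.8000
P = D₁/(r − g) ⇒ r = D₁/P + g = 3,839.8000/146,220.99 + 0.052 = 0.026260 + 0.052 = 0.078260

7.83%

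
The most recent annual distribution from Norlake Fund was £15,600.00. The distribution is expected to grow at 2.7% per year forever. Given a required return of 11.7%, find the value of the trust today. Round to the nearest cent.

D₁ = D₀ × (1 + g) = £15,600.00 × 1.027 = £16,021.2000
Growing perpetuity: P = D₁ / (r − g) = £16,021.2000 / (0.117 − 0.027) = £178,013.33

£178013.33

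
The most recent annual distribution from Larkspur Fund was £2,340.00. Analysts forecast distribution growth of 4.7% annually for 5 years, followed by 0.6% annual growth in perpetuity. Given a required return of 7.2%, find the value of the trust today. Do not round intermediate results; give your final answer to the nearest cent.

D_1 = 2449.98000
D_2 = 2565.12906
D_3 = 2685.69013
D_4 = 2811.91756
D_5 = 2944.07769
Terminal value at year 5: TV = D_5×(1+g_2)/(r−g_2) = 2961.74215/0.066 = 44874.88111
P_0 = D_1/(1+r)^1 + D_2/(1+r)^2 + D_3/(1+r)^3 + D_4/(1+r)^4 + D_5/(1+r)^5 + TV/(1+r)^5
    = 2285.42910 + 2232.13085 + 2180.07556 + 2129.23425 + 2079.57860 + 31697.81922 = 42604.26758

£42604.27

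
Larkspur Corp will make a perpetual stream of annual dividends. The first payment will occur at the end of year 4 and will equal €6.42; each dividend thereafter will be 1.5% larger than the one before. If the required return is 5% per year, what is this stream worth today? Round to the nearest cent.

€158.45

Value at end of year 3: C₁ / (r − g) = €6.42 / (0.05 − 0.015) = €183.4286
Discount to today: PV = €183.4286 / (1 + 0.05)^3 = €183.4286 / 1.157625 = €158.45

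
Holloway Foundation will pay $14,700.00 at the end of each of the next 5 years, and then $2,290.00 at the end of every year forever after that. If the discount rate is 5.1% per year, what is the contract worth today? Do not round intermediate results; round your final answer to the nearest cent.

PV of 5-year annuity: $14,700.00 × [1 − (1+0.051)^−5] / 0.051 = 63467.76131
Perpetuity value at year 5: $2,290.00 / 0.051 = 44901.96078
PV of perpetuity: 44901.96078 / (1+0.051)^5 = 35014.80613
Total PV = 63467.76131 + 35014.80613 = 98482.56744

$98482.57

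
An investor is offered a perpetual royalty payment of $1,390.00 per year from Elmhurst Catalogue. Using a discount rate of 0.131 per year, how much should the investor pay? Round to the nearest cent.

Level perpetuity: PV = C / r = $1,390.00 / 0.131 = $10,610.69

$10610.69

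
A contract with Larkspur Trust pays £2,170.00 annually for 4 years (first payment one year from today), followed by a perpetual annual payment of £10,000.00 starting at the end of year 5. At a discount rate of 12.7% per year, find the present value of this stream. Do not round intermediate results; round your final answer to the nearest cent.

PV of 4-year annuity: £2,170.00 × [1 − (1+0.127)^−4] / 0.127 = 6495.04398
Perpetuity value at year 4: £10,000.00 / 0.127 = 78740.15748
PV of perpetuity: 78740.15748 / (1+0.127)^4 = 48809.07923
Total PV = 6495.04398 + 48809.07923 = 55304.12321

£55304.12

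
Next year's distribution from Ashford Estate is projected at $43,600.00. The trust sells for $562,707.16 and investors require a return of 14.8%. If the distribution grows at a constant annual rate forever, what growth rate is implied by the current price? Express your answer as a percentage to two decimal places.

7.05%

P = D₁/(r−g) ⇒ g = r − D₁/P = 0.148 − $43,600.00/$562,707.16 = 0.070517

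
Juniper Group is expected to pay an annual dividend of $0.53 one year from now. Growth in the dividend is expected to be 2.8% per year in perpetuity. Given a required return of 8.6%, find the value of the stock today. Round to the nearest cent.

$9.14

Growing perpetuity: P = D₁ / (r − g) = $0.5300 / (0.086 − 0.028) = $9.14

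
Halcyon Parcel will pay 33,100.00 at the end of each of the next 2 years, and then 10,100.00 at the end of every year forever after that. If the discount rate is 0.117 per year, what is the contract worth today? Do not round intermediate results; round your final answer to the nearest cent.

PV of 2-year annuity: 33,100.00 × [1 − (1+0.117)^−2] / 0.117 = 56161.99229
Perpetuity value at year 2: 10,100.00 / 0.117 = 86324.78632
PV of perpetuity: 86324.78632 / (1+0.117)^2 = 69187.74336
Total PV = 56161.99229 + 69187.74336 = 125349.73565

125349.74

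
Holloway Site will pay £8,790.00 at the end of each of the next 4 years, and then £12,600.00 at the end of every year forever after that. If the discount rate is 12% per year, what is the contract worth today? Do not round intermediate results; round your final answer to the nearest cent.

PV of 4-year annuity: £8,790.00 × [1 − (1+0.12)^−4] / 0.12 = 26698.30076
Perpetuity value at year 4: £12,600.00 / 0.12 = 105000.00000
PV of perpetuity: 105000.00000 / (1+0.12)^4 = 66729.39823
Total PV = 26698.30076 + 66729.39823 = 93427.69899

£93427.70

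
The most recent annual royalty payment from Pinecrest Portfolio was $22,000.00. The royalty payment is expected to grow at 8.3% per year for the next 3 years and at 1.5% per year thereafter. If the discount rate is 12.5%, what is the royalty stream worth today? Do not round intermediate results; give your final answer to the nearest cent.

D_1 = 23826.00000
D_2 = 25803.55800
D_3 = 27945.25331
Terminal value at year 3: TV = D_3×(1+g_2)/(r−g_2) = 28364.43211/0.11 = 257858.47376
P_0 = D_1/(1+r)^1 + D_2/(1+r)^2 + D_3/(1+r)^3 + TV/(1+r)^3
    = 21178.66667 + 20387.99644 + 19626.84458 + 181102.24769 = 242295.75538

$242295.76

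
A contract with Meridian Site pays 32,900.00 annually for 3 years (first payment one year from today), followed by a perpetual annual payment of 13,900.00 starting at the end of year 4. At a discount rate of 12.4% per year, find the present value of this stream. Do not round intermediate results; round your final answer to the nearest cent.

157419.71

PV of 3-year annuity: 32,900.00 × [1 − (1+0.124)^−3] / 0.124 = 78480.24866
Perpetuity value at year 3: 13,900.00 / 0.124 = 112096.77419
PV of perpetuity: 112096.77419 / (1+0.124)^3 = 78939.46549
Total PV = 78480.24866 + 78939.46549 = 157419.71415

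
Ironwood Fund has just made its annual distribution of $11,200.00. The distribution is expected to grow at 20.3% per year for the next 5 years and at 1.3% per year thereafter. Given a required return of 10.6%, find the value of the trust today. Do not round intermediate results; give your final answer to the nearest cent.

$258310.93

D_1 = 13473.60000
D_2 = 16208.74080
D_3 = 19499.11518
D_4 = 23457.43556
D_5 = 28219.29498
Terminal value at year 5: TV = D_5×(1+g_2)/(r−g_2) = 28586.14582/0.093 = 307377.91203
P_0 = D_1/(1+r)^1 + D_2/(1+r)^2 + D_3/(1+r)^3 + D_4/(1+r)^4 + D_5/(1+r)^5 + TV/(1+r)^5
    = 12182.27848 + 13250.70616 + 14412.83862 + 15676.89408 + 17051.81156 + 185736.39900 = 258310.92790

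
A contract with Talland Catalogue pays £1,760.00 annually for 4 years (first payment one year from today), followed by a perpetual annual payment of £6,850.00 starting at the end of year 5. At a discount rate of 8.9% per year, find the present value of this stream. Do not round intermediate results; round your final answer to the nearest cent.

PV of 4-year annuity: £1,760.00 × [1 − (1+0.089)^−4] / 0.089 = 5714.44492
Perpetuity value at year 4: £6,850.00 / 0.089 = 76966.29213
PV of perpetuity: 76966.29213 / (1+0.089)^4 = 54725.41275
Total PV = 5714.44492 + 54725.41275 = 60439.85768

£60439.86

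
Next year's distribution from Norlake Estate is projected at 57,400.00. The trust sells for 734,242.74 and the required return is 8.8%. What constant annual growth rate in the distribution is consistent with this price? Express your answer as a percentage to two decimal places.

P = D₁/(r−g) ⇒ g = r − D₁/P = 0.088 − 57,400.00/734,242.74 = 0.009824

0.98%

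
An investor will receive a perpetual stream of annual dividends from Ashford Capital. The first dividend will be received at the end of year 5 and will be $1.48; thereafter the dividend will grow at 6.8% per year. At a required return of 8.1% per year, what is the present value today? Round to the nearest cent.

Value at end of year 4: C₁ / (r − g) = $1.48 / (0.081 − 0.068) = $113.8462
Discount to today: PV = $113.8462 / (1 + 0.081)^4 = $113.8462 / 1.365535 = $83.37

$83.37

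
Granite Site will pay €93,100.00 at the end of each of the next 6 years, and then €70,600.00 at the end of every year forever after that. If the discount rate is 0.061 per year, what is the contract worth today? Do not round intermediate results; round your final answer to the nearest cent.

€1267670.08

PV of 6-year annuity: €93,100.00 × [1 − (1+0.061)^−6] / 0.061 = 456368.04941
Perpetuity value at year 6: €70,600.00 / 0.061 = 1157377.04918
PV of perpetuity: 1157377.04918 / (1+0.061)^6 = 811302.02997
Total PV = 456368.04941 + 811302.02997 = 1267670.07938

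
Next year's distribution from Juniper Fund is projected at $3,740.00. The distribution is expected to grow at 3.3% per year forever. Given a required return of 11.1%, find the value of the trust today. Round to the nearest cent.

Growing perpetuity: P = D₁ / (r − g) = $3,740.0000 / (0.111 − 0.033) = $47,948.72

$47948.72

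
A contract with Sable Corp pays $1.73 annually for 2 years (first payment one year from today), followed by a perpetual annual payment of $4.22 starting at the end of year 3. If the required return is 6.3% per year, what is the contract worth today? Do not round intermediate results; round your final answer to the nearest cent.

$62.44

PV of 2-year annuity: $1.73 × [1 − (1+0.063)^−2] / 0.063 = 3.15848
Perpetuity value at year 2: $4.22 / 0.063 = 66.98413
PV of perpetuity: 66.98413 / (1+0.063)^2 = 59.27961
Total PV = 3.15848 + 59.27961 = 62.43810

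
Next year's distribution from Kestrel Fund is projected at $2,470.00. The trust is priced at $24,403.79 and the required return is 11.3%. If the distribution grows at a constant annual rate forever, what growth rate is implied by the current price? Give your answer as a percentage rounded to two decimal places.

1.18%

P = D₁/(r−g) ⇒ g = r − D₁/P = 0.113 − $2,470.00/$24,403.79 = 0.011786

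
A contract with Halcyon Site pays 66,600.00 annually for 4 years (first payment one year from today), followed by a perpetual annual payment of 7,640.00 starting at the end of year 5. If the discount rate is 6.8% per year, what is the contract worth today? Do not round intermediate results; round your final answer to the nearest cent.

312967.94

PV of 4-year annuity: 66,600.00 × [1 − (1+0.068)^−4] / 0.068 = 226610.55953
Perpetuity value at year 4: 7,640.00 / 0.068 = 112352.94118
PV of perpetuity: 112352.94118 / (1+0.068)^4 = 86357.37549
Total PV = 226610.55953 + 86357.37549 = 312967.93501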